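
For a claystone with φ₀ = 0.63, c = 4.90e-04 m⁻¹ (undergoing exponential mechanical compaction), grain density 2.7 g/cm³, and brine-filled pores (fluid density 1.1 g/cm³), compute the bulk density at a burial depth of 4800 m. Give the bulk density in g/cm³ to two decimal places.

2.60 g/cm³

Working in km (1 km = 1000 m; c in km⁻¹ = c in m⁻¹ × 1000):
Porosity at depth: φ = 0.63·exp(−0.49×4.8) = 0.63×0.0952 = 0.0600
Bulk density: ρ_b = (1−φ)ρ_g + φ·ρ_f = 0.9400×2.7 + 0.0600×1.1
       = 2.538 + 0.066 = 2.604 g/cm³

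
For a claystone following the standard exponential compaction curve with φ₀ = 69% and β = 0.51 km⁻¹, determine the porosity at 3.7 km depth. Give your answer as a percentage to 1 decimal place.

φ = φ₀·exp(−β·z) = 0.69 × exp(−0.51 × 3.7) = 0.69 × exp(−1.887)
  = 0.69 × 0.1515 = 0.1046

10.5%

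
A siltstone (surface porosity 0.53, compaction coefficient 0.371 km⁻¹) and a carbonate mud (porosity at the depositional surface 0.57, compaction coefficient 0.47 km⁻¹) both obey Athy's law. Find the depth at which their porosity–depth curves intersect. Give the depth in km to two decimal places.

0.73 km

Set φ₀ₐ e^(−cₐZ) = φ₀ᵦ e^(−cᵦZ) ⇒ ln(φ₀ₐ/φ₀ᵦ) = (cₐ − cᵦ)·Z
Z = ln(0.53/0.57) / (0.371 − 0.47) = -0.0728 / -0.099 = 0.735 km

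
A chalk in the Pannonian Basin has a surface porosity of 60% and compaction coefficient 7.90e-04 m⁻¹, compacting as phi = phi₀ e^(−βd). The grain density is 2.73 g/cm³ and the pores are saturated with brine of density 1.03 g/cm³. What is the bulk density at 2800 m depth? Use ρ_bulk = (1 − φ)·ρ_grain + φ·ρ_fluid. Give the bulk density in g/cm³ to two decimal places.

2.62 g/cm³

Working in km (1 km = 1000 m; β in km⁻¹ = β in m⁻¹ × 1000):
Porosity at depth: phi = 0.6·exp(−0.79×2.8) = 0.6×0.1095 = 0.0657
Bulk density: ρ_b = (1−phi)ρ_g + phi·ρ_f = 0.9343×2.73 + 0.0657×1.03
       = 2.551 + 0.068 = 2.618 g/cm³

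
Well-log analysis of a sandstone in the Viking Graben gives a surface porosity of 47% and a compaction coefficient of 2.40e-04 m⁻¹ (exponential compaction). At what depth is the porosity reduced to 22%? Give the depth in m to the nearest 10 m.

3160 m

Working in km (1 km = 1000 m; c in km⁻¹ = c in m⁻¹ × 1000):
Invert Athy's law: Z = ln(n₀/n) / c
Z = ln(0.47/0.22) / 0.24 = ln(2.136) / 0.24 = 0.7591 / 0.24 = 3.163 km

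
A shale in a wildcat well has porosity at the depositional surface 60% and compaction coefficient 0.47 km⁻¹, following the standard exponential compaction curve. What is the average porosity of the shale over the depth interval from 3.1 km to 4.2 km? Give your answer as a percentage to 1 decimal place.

10.9%

⟨φ⟩ = (1/(Z₂−Z₁)) ∫ φ₀ e^(−kZ) dZ = φ₀·(e^(−k·Z₁) − e^(−k·Z₂)) / (k·(Z₂−Z₁))
e^(−0.47×3.1) = 0.2329; e^(−0.47×4.2) = 0.1389
⟨φ⟩ = 0.6 × (0.2329 − 0.1389) / (0.47 × 1.1) = 0.6 × 0.1819 = 0.1091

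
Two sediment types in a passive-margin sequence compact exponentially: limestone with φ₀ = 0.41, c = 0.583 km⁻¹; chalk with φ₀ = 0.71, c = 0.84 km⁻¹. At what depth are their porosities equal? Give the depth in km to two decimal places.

Set φ₀ₐ e^(−cₐz) = φ₀ᵦ e^(−cᵦz) ⇒ ln(φ₀ₐ/φ₀ᵦ) = (cₐ − cᵦ)·z
z = ln(0.41/0.71) / (0.583 − 0.84) = -0.5491 / -0.257 = 2.137 km

2.14 km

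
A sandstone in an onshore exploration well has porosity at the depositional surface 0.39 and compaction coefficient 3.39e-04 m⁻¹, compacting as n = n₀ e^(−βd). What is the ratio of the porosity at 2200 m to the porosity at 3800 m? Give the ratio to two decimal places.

1.72

Working in km (1 km = 1000 m; β in km⁻¹ = β in m⁻¹ × 1000):
n(d₁)/n(d₂) = e^(−β·d₁)/e^(−β·d₂) = e^{β(d₂−d₁)}
= exp(0.339 × 1.6) = exp(0.5424) = 1.7201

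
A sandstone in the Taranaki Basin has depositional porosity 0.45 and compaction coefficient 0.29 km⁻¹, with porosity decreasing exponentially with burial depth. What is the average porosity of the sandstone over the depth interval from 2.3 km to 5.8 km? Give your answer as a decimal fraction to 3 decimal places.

⟨n⟩ = (1/(Z₂−Z₁)) ∫ n₀ e^(−kZ) dZ = n₀·(e^(−k·Z₁) − e^(−k·Z₂)) / (k·(Z₂−Z₁))
e^(−0.29×2.3) = 0.5132; e^(−0.29×5.8) = 0.1860
⟨n⟩ = 0.45 × (0.5132 − 0.1860) / (0.29 × 3.5) = 0.45 × 0.3224 = 0.1451

0.145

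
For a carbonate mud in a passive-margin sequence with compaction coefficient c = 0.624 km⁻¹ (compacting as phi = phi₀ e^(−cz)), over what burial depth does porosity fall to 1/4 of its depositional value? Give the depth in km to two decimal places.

phi/phi₀ = 1/4 ⇒ exp(−c·z) = 1/4 ⇒ z = ln(4) / c
z = 1.3863 / 0.624 = 2.222 km

2.22 km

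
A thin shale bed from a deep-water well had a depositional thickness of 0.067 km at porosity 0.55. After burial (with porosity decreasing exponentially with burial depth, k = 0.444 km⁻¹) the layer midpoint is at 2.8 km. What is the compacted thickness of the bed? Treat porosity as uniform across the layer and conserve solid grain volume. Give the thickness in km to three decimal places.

Porosity at 2.8 km: phi = 0.55·exp(−0.444×2.8) = 0.1587
Solid-volume conservation: h(1−phi) = h₀(1−phi₀) ⇒ h = h₀·(1−phi₀)/(1−phi)
h = 0.067 × (1 − 0.55)/(1 − 0.1587) = 0.067 × 0.5349 = 0.0358 km

0.036 km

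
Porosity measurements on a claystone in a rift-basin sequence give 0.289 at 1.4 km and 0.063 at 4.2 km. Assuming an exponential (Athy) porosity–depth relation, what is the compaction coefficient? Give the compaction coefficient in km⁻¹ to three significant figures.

Athy: phi(Z) = phi₀ e^(−cZ) ⇒ phi₁/phi₂ = e^{c(Z₂−Z₁)} ⇒ c = ln(phi₁/phi₂)/(Z₂−Z₁)
c = ln(0.289/0.063) / (4.2 − 1.4) = ln(4.587) / 2.8 = 1.5233 / 2.8 = 0.544 km⁻¹

0.544 km⁻¹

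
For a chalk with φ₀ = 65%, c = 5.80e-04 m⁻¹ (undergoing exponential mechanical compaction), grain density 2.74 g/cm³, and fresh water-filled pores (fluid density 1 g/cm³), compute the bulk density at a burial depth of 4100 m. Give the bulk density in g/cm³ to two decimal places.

2.64 g/cm³

Working in km (1 km = 1000 m; c in km⁻¹ = c in m⁻¹ × 1000):
Porosity at depth: φ = 0.65·exp(−0.58×4.1) = 0.65×0.0927 = 0.0603
Bulk density: ρ_b = (1−φ)ρ_g + φ·ρ_f = 0.9397×2.74 + 0.0603×1
       = 2.575 + 0.060 = 2.635 g/cm³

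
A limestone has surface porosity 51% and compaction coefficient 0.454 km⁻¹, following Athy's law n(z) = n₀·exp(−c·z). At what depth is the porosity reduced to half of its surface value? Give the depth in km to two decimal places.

n/n₀ = 1/2 ⇒ exp(−c·z) = 1/2 ⇒ z = ln(2) / c
z = 0.6931 / 0.454 = 1.527 km

1.53 km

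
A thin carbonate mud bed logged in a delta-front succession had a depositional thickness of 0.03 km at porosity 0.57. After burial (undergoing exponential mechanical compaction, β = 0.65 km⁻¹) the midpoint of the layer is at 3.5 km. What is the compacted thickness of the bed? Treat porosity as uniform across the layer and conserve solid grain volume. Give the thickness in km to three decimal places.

Porosity at 3.5 km: φ = 0.57·exp(−0.65×3.5) = 0.0586
Solid-volume conservation: h(1−φ) = h₀(1−φ₀) ⇒ h = h₀·(1−φ₀)/(1−φ)
h = 0.03 × (1 − 0.57)/(1 − 0.0586) = 0.03 × 0.4568 = 0.0137 km

0.014 km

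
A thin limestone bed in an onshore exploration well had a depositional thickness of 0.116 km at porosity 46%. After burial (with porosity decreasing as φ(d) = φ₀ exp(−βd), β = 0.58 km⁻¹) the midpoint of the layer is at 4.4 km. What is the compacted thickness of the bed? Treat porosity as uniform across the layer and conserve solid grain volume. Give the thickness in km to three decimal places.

0.065 km

Porosity at 4.4 km: φ = 0.46·exp(−0.58×4.4) = 0.0358
Solid-volume conservation: h(1−φ) = h₀(1−φ₀) ⇒ h = h₀·(1−φ₀)/(1−φ)
h = 0.116 × (1 − 0.46)/(1 − 0.0358) = 0.116 × 0.5601 = 0.0650 km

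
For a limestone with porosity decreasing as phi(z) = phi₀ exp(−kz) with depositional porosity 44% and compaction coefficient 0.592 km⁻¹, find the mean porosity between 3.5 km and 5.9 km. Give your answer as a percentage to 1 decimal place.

⟨phi⟩ = (1/(z₂−z₁)) ∫ phi₀ e^(−kz) dz = phi₀·(e^(−k·z₁) − e^(−k·z₂)) / (k·(z₂−z₁))
e^(−0.592×3.5) = 0.1259; e^(−0.592×5.9) = 0.0304
⟨phi⟩ = 0.44 × (0.1259 − 0.0304) / (0.592 × 2.4) = 0.44 × 0.0672 = 0.0296

3.0%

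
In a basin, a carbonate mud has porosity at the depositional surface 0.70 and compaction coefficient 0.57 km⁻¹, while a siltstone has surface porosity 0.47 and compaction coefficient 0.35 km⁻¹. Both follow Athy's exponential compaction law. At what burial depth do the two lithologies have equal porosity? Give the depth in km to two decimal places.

Set n₀ₐ e^(−kₐd) = n₀ᵦ e^(−kᵦd) ⇒ ln(n₀ₐ/n₀ᵦ) = (kₐ − kᵦ)·d
d = ln(0.7/0.47) / (0.57 − 0.35) = 0.3983 / 0.22 = 1.811 km

1.81 km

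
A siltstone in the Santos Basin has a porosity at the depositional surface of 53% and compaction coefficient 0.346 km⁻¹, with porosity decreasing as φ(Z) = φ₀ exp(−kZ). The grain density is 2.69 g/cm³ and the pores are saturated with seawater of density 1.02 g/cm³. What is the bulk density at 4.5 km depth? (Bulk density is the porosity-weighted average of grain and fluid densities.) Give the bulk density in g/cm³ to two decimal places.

2.50 g/cm³

Porosity at depth: φ = 0.53·exp(−0.346×4.5) = 0.53×0.2108 = 0.1117
Bulk density: ρ_b = (1−φ)ρ_g + φ·ρ_f = 0.8883×2.69 + 0.1117×1.02
       = 2.390 + 0.114 = 2.503 g/cm³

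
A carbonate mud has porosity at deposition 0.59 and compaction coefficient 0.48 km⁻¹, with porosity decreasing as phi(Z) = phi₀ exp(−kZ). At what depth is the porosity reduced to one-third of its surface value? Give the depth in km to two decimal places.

2.29 km

phi/phi₀ = 1/3 ⇒ exp(−k·Z) = 1/3 ⇒ Z = ln(3) / k
Z = 1.0986 / 0.48 = 2.289 km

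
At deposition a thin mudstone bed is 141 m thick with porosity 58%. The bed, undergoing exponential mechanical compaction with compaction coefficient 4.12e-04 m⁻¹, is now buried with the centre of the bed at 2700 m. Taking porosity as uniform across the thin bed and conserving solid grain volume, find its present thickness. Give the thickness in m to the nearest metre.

73 m

Working in km (1 km = 1000 m; c in km⁻¹ = c in m⁻¹ × 1000):
Porosity at 2.7 km: n = 0.58·exp(−0.412×2.7) = 0.1907
Solid-volume conservation: h(1−n) = h₀(1−n₀) ⇒ h = h₀·(1−n₀)/(1−n)
h = 0.141 × (1 − 0.58)/(1 − 0.1907) = 0.141 × 0.5190 = 0.0732 km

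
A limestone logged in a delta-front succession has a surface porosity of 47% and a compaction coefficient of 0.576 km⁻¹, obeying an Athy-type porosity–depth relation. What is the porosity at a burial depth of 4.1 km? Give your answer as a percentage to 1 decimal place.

φ = φ₀·exp(−β·z) = 0.47 × exp(−0.576 × 4.1) = 0.47 × exp(−2.362)
  = 0.47 × 0.0943 = 0.0443

4.4%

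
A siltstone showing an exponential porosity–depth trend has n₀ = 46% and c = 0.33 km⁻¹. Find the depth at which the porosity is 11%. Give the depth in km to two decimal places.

Invert Athy's law: d = ln(n₀/n) / c
d = ln(0.46/0.11) / 0.33 = ln(4.182) / 0.33 = 1.4307 / 0.33 = 4.336 km

4.34 km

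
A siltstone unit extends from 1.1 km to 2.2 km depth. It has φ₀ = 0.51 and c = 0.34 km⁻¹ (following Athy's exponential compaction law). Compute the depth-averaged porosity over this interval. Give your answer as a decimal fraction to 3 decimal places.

⟨φ⟩ = (1/(z₂−z₁)) ∫ φ₀ e^(−cz) dz = φ₀·(e^(−c·z₁) − e^(−c·z₂)) / (c·(z₂−z₁))
e^(−0.34×1.1) = 0.6880; e^(−0.34×2.2) = 0.4733
⟨φ⟩ = 0.51 × (0.6880 − 0.4733) / (0.34 × 1.1) = 0.51 × 0.5740 = 0.2927

0.293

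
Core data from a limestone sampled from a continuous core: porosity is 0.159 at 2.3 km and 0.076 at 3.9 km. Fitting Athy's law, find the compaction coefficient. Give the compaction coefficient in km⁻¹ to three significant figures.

Athy: φ(Z) = φ₀ e^(−kZ) ⇒ φ₁/φ₂ = e^{k(Z₂−Z₁)} ⇒ k = ln(φ₁/φ₂)/(Z₂−Z₁)
k = ln(0.159/0.076) / (3.9 − 2.3) = ln(2.092) / 1.6 = 0.7382 / 1.6 = 0.4614 km⁻¹

0.461 km⁻¹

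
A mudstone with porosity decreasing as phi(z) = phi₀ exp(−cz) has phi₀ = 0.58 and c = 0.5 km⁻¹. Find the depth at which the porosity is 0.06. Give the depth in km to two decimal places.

4.54 km

Invert Athy's law: z = ln(phi₀/phi) / c
z = ln(0.58/0.06) / 0.5 = ln(9.667) / 0.5 = 2.2687 / 0.5 = 4.537 km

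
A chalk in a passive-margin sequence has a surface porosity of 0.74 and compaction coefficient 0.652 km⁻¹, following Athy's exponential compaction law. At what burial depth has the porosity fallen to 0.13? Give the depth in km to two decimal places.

Invert Athy's law: z = ln(φ₀/φ) / β
z = ln(0.74/0.13) / 0.652 = ln(5.692) / 0.652 = 1.7391 / 0.652 = 2.667 km

2.67 km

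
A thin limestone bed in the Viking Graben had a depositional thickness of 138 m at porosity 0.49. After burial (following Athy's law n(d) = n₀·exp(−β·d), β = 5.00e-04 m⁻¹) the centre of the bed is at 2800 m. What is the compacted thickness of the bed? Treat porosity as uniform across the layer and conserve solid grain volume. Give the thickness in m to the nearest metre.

80 m

Working in km (1 km = 1000 m; β in km⁻¹ = β in m⁻¹ × 1000):
Porosity at 2.8 km: n = 0.49·exp(−0.5×2.8) = 0.1208
Solid-volume conservation: h(1−n) = h₀(1−n₀) ⇒ h = h₀·(1−n₀)/(1−n)
h = 0.138 × (1 − 0.49)/(1 − 0.1208) = 0.138 × 0.5801 = 0.0801 km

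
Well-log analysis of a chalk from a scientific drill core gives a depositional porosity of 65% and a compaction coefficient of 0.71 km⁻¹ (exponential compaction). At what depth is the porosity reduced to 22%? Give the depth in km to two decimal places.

Invert Athy's law: Z = ln(n₀/n) / k
Z = ln(0.65/0.22) / 0.71 = ln(2.955) / 0.71 = 1.0833 / 0.71 = 1.526 km

1.53 km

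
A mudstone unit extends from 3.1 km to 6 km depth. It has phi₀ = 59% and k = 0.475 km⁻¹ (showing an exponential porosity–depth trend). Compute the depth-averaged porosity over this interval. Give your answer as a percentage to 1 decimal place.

⟨phi⟩ = (1/(d₂−d₁)) ∫ phi₀ e^(−kd) dd = phi₀·(e^(−k·d₁) − e^(−k·d₂)) / (k·(d₂−d₁))
e^(−0.475×3.1) = 0.2294; e^(−0.475×6) = 0.0578
⟨phi⟩ = 0.59 × (0.2294 − 0.0578) / (0.475 × 2.9) = 0.59 × 0.1245 = 0.0735

7.3%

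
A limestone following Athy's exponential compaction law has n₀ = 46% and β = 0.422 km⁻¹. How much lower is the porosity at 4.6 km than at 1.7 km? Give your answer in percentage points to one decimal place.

15.8 percentage points

n(1.7) = 0.46·e^(−0.422×1.7) = 0.2245
n(4.6) = 0.46·e^(−0.422×4.6) = 0.0660
Δn = 0.2245 − 0.0660 = 0.1585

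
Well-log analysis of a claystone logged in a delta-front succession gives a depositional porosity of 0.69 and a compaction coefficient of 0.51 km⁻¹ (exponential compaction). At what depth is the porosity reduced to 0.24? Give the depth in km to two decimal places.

2.07 km

Invert Athy's law: d = ln(phi₀/phi) / c
d = ln(0.69/0.24) / 0.51 = ln(2.875) / 0.51 = 1.0561 / 0.51 = 2.071 km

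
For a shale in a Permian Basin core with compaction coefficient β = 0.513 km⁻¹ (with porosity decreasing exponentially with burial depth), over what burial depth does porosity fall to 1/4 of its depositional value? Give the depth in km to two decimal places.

2.70 km

φ/φ₀ = 1/4 ⇒ exp(−β·d) = 1/4 ⇒ d = ln(4) / β
d = 1.3863 / 0.513 = 2.702 km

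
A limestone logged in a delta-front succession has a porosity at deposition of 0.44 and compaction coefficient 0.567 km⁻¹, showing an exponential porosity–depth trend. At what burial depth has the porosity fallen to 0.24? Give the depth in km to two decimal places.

Invert Athy's law: z = ln(φ₀/φ) / k
z = ln(0.44/0.24) / 0.567 = ln(1.833) / 0.567 = 0.6061 / 0.567 = 1.069 km

1.07 km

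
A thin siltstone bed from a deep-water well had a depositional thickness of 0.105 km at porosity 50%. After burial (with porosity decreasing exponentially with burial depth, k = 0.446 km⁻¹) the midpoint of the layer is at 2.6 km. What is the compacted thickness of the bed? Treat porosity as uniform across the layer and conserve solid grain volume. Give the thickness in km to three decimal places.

0.062 km

Porosity at 2.6 km: φ = 0.5·exp(−0.446×2.6) = 0.1568
Solid-volume conservation: h(1−φ) = h₀(1−φ₀) ⇒ h = h₀·(1−φ₀)/(1−φ)
h = 0.105 × (1 − 0.5)/(1 − 0.1568) = 0.105 × 0.5930 = 0.0623 km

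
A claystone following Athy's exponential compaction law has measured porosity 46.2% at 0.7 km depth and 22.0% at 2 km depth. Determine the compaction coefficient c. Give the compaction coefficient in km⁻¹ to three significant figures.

Athy: phi(z) = phi₀ e^(−cz) ⇒ phi₁/phi₂ = e^{c(z₂−z₁)} ⇒ c = ln(phi₁/phi₂)/(z₂−z₁)
c = ln(0.462/0.22) / (2 − 0.7) = ln(2.1) / 1.3 = 0.7419 / 1.3 = 0.5707 km⁻¹

0.571 km⁻¹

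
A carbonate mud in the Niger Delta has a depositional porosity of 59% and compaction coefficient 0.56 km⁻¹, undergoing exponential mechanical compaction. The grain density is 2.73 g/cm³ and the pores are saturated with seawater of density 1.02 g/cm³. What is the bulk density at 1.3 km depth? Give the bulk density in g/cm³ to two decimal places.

Porosity at depth: n = 0.59·exp(−0.56×1.3) = 0.59×0.4829 = 0.2849
Bulk density: ρ_b = (1−n)ρ_g + n·ρ_f = 0.7151×2.73 + 0.2849×1.02
       = 1.952 + 0.291 = 2.243 g/cm³

2.24 g/cm³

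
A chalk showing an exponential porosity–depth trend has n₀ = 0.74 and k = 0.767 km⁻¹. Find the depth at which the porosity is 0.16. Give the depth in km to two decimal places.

Invert Athy's law: d = ln(n₀/n) / k
d = ln(0.74/0.16) / 0.767 = ln(4.625) / 0.767 = 1.5315 / 0.767 = 1.997 km

2.00 km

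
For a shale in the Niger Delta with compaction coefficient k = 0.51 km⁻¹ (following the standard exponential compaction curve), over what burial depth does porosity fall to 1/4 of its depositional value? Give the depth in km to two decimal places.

2.72 km

n/n₀ = 1/4 ⇒ exp(−k·Z) = 1/4 ⇒ Z = ln(4) / k
Z = 1.3863 / 0.51 = 2.718 km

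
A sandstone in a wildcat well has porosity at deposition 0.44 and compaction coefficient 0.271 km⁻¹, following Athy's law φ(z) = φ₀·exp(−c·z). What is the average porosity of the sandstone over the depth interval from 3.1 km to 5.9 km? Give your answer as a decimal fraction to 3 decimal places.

0.133

⟨φ⟩ = (1/(z₂−z₁)) ∫ φ₀ e^(−cz) dz = φ₀·(e^(−c·z₁) − e^(−c·z₂)) / (c·(z₂−z₁))
e^(−0.271×3.1) = 0.4317; e^(−0.271×5.9) = 0.2021
⟨φ⟩ = 0.44 × (0.4317 − 0.2021) / (0.271 × 2.8) = 0.44 × 0.3025 = 0.1331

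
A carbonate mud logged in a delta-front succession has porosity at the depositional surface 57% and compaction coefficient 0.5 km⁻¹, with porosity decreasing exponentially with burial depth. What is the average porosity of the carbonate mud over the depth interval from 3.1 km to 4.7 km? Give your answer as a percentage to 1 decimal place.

8.3%

⟨n⟩ = (1/(Z₂−Z₁)) ∫ n₀ e^(−kZ) dZ = n₀·(e^(−k·Z₁) − e^(−k·Z₂)) / (k·(Z₂−Z₁))
e^(−0.5×3.1) = 0.2122; e^(−0.5×4.7) = 0.0954
⟨n⟩ = 0.57 × (0.2122 − 0.0954) / (0.5 × 1.6) = 0.57 × 0.1461 = 0.0833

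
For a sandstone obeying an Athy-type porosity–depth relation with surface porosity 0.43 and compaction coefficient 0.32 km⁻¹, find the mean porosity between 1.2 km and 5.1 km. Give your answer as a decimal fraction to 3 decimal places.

⟨φ⟩ = (1/(Z₂−Z₁)) ∫ φ₀ e^(−βZ) dZ = φ₀·(e^(−β·Z₁) − e^(−β·Z₂)) / (β·(Z₂−Z₁))
e^(−0.32×1.2) = 0.6811; e^(−0.32×5.1) = 0.1955
⟨φ⟩ = 0.43 × (0.6811 − 0.1955) / (0.32 × 3.9) = 0.43 × 0.3891 = 0.1673

0.167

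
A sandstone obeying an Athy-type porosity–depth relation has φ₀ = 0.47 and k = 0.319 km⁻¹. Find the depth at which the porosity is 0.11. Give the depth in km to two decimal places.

4.55 km

Invert Athy's law: d = ln(φ₀/φ) / k
d = ln(0.47/0.11) / 0.319 = ln(4.273) / 0.319 = 1.4523 / 0.319 = 4.553 km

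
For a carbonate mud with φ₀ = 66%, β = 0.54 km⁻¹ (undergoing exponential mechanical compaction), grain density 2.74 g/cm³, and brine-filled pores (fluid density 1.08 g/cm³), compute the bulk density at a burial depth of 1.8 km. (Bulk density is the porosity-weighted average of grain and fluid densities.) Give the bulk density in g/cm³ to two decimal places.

2.33 g/cm³

Porosity at depth: φ = 0.66·exp(−0.54×1.8) = 0.66×0.3783 = 0.2497
Bulk density: ρ_b = (1−φ)ρ_g + φ·ρ_f = 0.7503×2.74 + 0.2497×1.08
       = 2.056 + 0.270 = 2.326 g/cm³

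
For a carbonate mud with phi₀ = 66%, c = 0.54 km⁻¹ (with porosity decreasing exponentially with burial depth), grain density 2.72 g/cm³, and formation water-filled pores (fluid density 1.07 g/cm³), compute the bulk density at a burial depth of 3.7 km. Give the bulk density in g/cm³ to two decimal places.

2.57 g/cm³

Porosity at depth: phi = 0.66·exp(−0.54×3.7) = 0.66×0.1356 = 0.0895
Bulk density: ρ_b = (1−phi)ρ_g + phi·ρ_f = 0.9105×2.72 + 0.0895×1.07
       = 2.477 + 0.096 = 2.572 g/cm³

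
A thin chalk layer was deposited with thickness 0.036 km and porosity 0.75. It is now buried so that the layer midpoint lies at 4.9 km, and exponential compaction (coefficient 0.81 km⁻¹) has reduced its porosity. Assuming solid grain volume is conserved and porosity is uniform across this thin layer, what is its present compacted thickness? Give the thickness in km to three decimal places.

Porosity at 4.9 km: phi = 0.75·exp(−0.81×4.9) = 0.0142
Solid-volume conservation: h(1−phi) = h₀(1−phi₀) ⇒ h = h₀·(1−phi₀)/(1−phi)
h = 0.036 × (1 − 0.75)/(1 − 0.0142) = 0.036 × 0.2536 = 0.0091 km

0.009 km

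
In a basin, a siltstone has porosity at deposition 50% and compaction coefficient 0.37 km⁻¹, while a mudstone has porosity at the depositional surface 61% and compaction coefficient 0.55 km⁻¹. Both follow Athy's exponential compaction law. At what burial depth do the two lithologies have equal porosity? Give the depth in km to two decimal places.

1.10 km

Set phi₀ₐ e^(−cₐd) = phi₀ᵦ e^(−cᵦd) ⇒ ln(phi₀ₐ/phi₀ᵦ) = (cₐ − cᵦ)·d
d = ln(0.5/0.61) / (0.37 − 0.55) = -0.1989 / -0.18 = 1.105 km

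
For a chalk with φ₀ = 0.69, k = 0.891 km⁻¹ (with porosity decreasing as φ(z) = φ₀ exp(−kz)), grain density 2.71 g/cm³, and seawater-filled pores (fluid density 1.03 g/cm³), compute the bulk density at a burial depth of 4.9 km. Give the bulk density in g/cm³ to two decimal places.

2.70 g/cm³

Porosity at depth: φ = 0.69·exp(−0.891×4.9) = 0.69×0.0127 = 0.0088
Bulk density: ρ_b = (1−φ)ρ_g + φ·ρ_f = 0.9912×2.71 + 0.0088×1.03
       = 2.686 + 0.009 = 2.695 g/cm³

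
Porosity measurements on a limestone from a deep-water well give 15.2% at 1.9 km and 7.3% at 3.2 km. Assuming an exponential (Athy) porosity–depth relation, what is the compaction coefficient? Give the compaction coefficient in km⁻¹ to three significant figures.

0.564 km⁻¹

Athy: phi(Z) = phi₀ e^(−kZ) ⇒ phi₁/phi₂ = e^{k(Z₂−Z₁)} ⇒ k = ln(phi₁/phi₂)/(Z₂−Z₁)
k = ln(0.152/0.073) / (3.2 − 1.9) = ln(2.082) / 1.3 = 0.7334 / 1.3 = 0.5642 km⁻¹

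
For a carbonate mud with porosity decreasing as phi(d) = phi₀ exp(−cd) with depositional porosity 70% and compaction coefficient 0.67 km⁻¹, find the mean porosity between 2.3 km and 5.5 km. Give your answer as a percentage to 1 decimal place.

6.2%

⟨phi⟩ = (1/(d₂−d₁)) ∫ phi₀ e^(−cd) dd = phi₀·(e^(−c·d₁) − e^(−c·d₂)) / (c·(d₂−d₁))
e^(−0.67×2.3) = 0.2142; e^(−0.67×5.5) = 0.0251
⟨phi⟩ = 0.7 × (0.2142 − 0.0251) / (0.67 × 3.2) = 0.7 × 0.0882 = 0.0617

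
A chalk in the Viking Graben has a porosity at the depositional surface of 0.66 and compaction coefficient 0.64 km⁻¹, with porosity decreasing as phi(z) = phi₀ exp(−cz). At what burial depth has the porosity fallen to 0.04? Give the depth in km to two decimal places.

Invert Athy's law: z = ln(phi₀/phi) / c
z = ln(0.66/0.04) / 0.64 = ln(16.5) / 0.64 = 2.8034 / 0.64 = 4.380 km

4.38 km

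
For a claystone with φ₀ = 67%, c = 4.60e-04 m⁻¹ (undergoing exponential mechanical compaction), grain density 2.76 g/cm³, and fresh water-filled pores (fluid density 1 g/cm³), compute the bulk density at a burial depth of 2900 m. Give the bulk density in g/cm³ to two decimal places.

2.45 g/cm³

Working in km (1 km = 1000 m; c in km⁻¹ = c in m⁻¹ × 1000):
Porosity at depth: φ = 0.67·exp(−0.46×2.9) = 0.67×0.2634 = 0.1765
Bulk density: ρ_b = (1−φ)ρ_g + φ·ρ_f = 0.8235×2.76 + 0.1765×1
       = 2.273 + 0.176 = 2.449 g/cm³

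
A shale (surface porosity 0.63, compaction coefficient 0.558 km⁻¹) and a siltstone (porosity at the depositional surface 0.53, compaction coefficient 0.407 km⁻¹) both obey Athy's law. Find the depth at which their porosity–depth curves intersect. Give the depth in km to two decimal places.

Set n₀ₐ e^(−βₐZ) = n₀ᵦ e^(−βᵦZ) ⇒ ln(n₀ₐ/n₀ᵦ) = (βₐ − βᵦ)·Z
Z = ln(0.63/0.53) / (0.558 − 0.407) = 0.1728 / 0.151 = 1.145 km

1.14 km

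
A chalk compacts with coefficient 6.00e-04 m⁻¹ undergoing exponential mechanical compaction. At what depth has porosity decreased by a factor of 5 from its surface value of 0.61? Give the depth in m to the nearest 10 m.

2680 m

Working in km (1 km = 1000 m; β in km⁻¹ = β in m⁻¹ × 1000):
phi/phi₀ = 1/5 ⇒ exp(−β·Z) = 1/5 ⇒ Z = ln(5) / β
Z = 1.6094 / 0.6 = 2.682 km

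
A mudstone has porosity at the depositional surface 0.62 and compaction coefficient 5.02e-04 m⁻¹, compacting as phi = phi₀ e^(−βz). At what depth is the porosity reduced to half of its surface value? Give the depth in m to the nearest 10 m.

1380 m

Working in km (1 km = 1000 m; β in km⁻¹ = β in m⁻¹ × 1000):
phi/phi₀ = 1/2 ⇒ exp(−β·z) = 1/2 ⇒ z = ln(2) / β
z = 0.6931 / 0.502 = 1.381 km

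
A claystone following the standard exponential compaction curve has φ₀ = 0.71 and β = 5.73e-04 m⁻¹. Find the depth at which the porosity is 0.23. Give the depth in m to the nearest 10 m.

1970 m

Working in km (1 km = 1000 m; β in km⁻¹ = β in m⁻¹ × 1000):
Invert Athy's law: Z = ln(φ₀/φ) / β
Z = ln(0.71/0.23) / 0.573 = ln(3.087) / 0.573 = 1.1272 / 0.573 = 1.967 km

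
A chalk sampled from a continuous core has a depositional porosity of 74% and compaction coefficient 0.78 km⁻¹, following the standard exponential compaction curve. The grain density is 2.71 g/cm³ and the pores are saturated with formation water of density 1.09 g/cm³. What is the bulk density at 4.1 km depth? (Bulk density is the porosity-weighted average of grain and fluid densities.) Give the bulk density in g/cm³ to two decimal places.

Porosity at depth: phi = 0.74·exp(−0.78×4.1) = 0.74×0.0408 = 0.0302
Bulk density: ρ_b = (1−phi)ρ_g + phi·ρ_f = 0.9698×2.71 + 0.0302×1.09
       = 2.628 + 0.033 = 2.661 g/cm³

2.66 g/cm³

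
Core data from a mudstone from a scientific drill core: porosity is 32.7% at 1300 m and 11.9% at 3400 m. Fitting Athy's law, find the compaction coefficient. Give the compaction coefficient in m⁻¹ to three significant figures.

Working in km (1 km = 1000 m; c in km⁻¹ = c in m⁻¹ × 1000):
Athy: phi(d) = phi₀ e^(−cd) ⇒ phi₁/phi₂ = e^{c(d₂−d₁)} ⇒ c = ln(phi₁/phi₂)/(d₂−d₁)
c = ln(0.327/0.119) / (3.4 − 1.3) = ln(2.748) / 2.1 = 1.0108 / 2.1 = 0.4814 km⁻¹

0.000481 m⁻¹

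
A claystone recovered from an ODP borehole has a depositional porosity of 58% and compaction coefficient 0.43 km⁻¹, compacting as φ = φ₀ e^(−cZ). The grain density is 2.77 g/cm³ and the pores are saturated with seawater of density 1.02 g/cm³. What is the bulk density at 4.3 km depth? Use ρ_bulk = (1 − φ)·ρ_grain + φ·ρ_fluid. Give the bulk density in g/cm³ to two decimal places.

2.61 g/cm³

Porosity at depth: φ = 0.58·exp(−0.43×4.3) = 0.58×0.1574 = 0.0913
Bulk density: ρ_b = (1−φ)ρ_g + φ·ρ_f = 0.9087×2.77 + 0.0913×1.02
       = 2.517 + 0.093 = 2.610 g/cm³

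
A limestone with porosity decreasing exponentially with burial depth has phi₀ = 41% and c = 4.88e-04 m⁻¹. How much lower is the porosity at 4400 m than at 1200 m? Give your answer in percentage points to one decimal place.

18.0 percentage points

Working in km (1 km = 1000 m; c in km⁻¹ = c in m⁻¹ × 1000):
phi(1.2) = 0.41·e^(−0.488×1.2) = 0.2283
phi(4.4) = 0.41·e^(−0.488×4.4) = 0.0479
Δphi = 0.2283 − 0.0479 = 0.1804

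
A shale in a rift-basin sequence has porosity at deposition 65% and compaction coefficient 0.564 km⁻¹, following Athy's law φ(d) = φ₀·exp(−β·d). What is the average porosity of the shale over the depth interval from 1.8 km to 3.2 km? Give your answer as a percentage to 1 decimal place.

16.3%

⟨φ⟩ = (1/(d₂−d₁)) ∫ φ₀ e^(−βd) dd = φ₀·(e^(−β·d₁) − e^(−β·d₂)) / (β·(d₂−d₁))
e^(−0.564×1.8) = 0.3623; e^(−0.564×3.2) = 0.1645
⟨φ⟩ = 0.65 × (0.3623 − 0.1645) / (0.564 × 1.4) = 0.65 × 0.2505 = 0.1628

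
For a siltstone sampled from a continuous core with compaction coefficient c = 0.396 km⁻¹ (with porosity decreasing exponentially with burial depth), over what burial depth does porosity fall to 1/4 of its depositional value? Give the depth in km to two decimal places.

phi/phi₀ = 1/4 ⇒ exp(−c·Z) = 1/4 ⇒ Z = ln(4) / c
Z = 1.3863 / 0.396 = 3.501 km

3.50 km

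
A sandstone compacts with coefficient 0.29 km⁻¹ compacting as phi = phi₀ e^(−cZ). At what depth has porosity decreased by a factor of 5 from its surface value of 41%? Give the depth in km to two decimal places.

phi/phi₀ = 1/5 ⇒ exp(−c·Z) = 1/5 ⇒ Z = ln(5) / c
Z = 1.6094 / 0.29 = 5.550 km

5.55 km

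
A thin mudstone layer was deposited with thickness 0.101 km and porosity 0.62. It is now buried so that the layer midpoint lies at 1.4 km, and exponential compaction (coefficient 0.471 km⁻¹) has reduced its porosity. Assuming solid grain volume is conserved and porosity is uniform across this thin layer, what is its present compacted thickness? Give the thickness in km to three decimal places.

0.056 km

Porosity at 1.4 km: phi = 0.62·exp(−0.471×1.4) = 0.3206
Solid-volume conservation: h(1−phi) = h₀(1−phi₀) ⇒ h = h₀·(1−phi₀)/(1−phi)
h = 0.101 × (1 − 0.62)/(1 − 0.3206) = 0.101 × 0.5594 = 0.0565 km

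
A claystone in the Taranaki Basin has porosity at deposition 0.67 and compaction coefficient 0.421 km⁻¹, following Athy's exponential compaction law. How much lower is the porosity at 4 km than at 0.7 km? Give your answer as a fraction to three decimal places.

0.375

n(0.7) = 0.67·e^(−0.421×0.7) = 0.4990
n(4) = 0.67·e^(−0.421×4) = 0.1244
Δn = 0.4990 − 0.1244 = 0.3746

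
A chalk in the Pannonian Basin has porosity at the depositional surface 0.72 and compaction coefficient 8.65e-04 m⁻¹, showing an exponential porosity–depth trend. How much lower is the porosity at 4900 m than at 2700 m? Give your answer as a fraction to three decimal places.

Working in km (1 km = 1000 m; β in km⁻¹ = β in m⁻¹ × 1000):
phi(2.7) = 0.72·e^(−0.865×2.7) = 0.0697
phi(4.9) = 0.72·e^(−0.865×4.9) = 0.0104
Δphi = 0.0697 − 0.0104 = 0.0593

0.059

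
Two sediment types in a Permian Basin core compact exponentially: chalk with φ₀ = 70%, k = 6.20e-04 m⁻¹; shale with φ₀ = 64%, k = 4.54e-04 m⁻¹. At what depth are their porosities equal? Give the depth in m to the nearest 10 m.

Working in km (1 km = 1000 m; k in km⁻¹ = k in m⁻¹ × 1000):
Set φ₀ₐ e^(−kₐz) = φ₀ᵦ e^(−kᵦz) ⇒ ln(φ₀ₐ/φ₀ᵦ) = (kₐ − kᵦ)·z
z = ln(0.7/0.64) / (0.62 − 0.454) = 0.0896 / 0.166 = 0.540 km

540 m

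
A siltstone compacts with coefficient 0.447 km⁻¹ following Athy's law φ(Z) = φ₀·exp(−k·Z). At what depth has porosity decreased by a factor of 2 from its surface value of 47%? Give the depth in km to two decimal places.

φ/φ₀ = 1/2 ⇒ exp(−k·Z) = 1/2 ⇒ Z = ln(2) / k
Z = 0.6931 / 0.447 = 1.551 km

1.55 km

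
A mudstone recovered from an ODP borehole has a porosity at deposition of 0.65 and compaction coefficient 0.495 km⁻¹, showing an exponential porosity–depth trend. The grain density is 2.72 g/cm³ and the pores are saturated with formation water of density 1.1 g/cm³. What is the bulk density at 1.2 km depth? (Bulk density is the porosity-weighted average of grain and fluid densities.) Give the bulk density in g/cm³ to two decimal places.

Porosity at depth: phi = 0.65·exp(−0.495×1.2) = 0.65×0.5521 = 0.3589
Bulk density: ρ_b = (1−phi)ρ_g + phi·ρ_f = 0.6411×2.72 + 0.3589×1.1
       = 1.744 + 0.395 = 2.139 g/cm³

2.14 g/cm³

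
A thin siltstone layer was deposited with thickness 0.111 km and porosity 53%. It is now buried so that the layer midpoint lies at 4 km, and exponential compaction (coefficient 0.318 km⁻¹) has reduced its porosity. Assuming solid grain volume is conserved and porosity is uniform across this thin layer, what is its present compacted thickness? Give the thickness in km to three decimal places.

0.061 km

Porosity at 4 km: phi = 0.53·exp(−0.318×4) = 0.1485
Solid-volume conservation: h(1−phi) = h₀(1−phi₀) ⇒ h = h₀·(1−phi₀)/(1−phi)
h = 0.111 × (1 − 0.53)/(1 − 0.1485) = 0.111 × 0.5520 = 0.0613 km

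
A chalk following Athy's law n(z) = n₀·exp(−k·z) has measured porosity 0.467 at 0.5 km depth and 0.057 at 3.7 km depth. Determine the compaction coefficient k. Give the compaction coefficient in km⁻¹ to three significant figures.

0.657 km⁻¹

Athy: n(z) = n₀ e^(−kz) ⇒ n₁/n₂ = e^{k(z₂−z₁)} ⇒ k = ln(n₁/n₂)/(z₂−z₁)
k = ln(0.467/0.057) / (3.7 − 0.5) = ln(8.193) / 3.2 = 2.1033 / 3.2 = 0.6573 km⁻¹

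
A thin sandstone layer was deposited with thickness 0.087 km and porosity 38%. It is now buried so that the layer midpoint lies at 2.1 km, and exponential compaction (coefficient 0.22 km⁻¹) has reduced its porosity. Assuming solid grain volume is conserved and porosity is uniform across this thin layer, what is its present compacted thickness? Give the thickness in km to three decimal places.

Porosity at 2.1 km: phi = 0.38·exp(−0.22×2.1) = 0.2394
Solid-volume conservation: h(1−phi) = h₀(1−phi₀) ⇒ h = h₀·(1−phi₀)/(1−phi)
h = 0.087 × (1 − 0.38)/(1 − 0.2394) = 0.087 × 0.8152 = 0.0709 km

0.071 km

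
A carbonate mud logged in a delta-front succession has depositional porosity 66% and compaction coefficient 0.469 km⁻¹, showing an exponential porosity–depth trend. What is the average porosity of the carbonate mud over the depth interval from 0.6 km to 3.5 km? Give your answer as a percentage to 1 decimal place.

⟨n⟩ = (1/(z₂−z₁)) ∫ n₀ e^(−βz) dz = n₀·(e^(−β·z₁) − e^(−β·z₂)) / (β·(z₂−z₁))
e^(−0.469×0.6) = 0.7547; e^(−0.469×3.5) = 0.1937
⟨n⟩ = 0.66 × (0.7547 − 0.1937) / (0.469 × 2.9) = 0.66 × 0.4125 = 0.2722

27.2%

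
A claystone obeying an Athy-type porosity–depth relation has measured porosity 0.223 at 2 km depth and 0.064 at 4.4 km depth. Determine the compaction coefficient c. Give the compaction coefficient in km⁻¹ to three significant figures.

Athy: phi(z) = phi₀ e^(−cz) ⇒ phi₁/phi₂ = e^{c(z₂−z₁)} ⇒ c = ln(phi₁/phi₂)/(z₂−z₁)
c = ln(0.223/0.064) / (4.4 − 2) = ln(3.484) / 2.4 = 1.2483 / 2.4 = 0.5201 km⁻¹

0.520 km⁻¹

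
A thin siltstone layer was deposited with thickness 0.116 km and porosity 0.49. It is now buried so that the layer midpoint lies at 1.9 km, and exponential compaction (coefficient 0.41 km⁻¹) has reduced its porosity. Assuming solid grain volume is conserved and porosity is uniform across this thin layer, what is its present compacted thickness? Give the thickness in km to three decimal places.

Porosity at 1.9 km: φ = 0.49·exp(−0.41×1.9) = 0.2248
Solid-volume conservation: h(1−φ) = h₀(1−φ₀) ⇒ h = h₀·(1−φ₀)/(1−φ)
h = 0.116 × (1 − 0.49)/(1 − 0.2248) = 0.116 × 0.6579 = 0.0763 km

0.076 km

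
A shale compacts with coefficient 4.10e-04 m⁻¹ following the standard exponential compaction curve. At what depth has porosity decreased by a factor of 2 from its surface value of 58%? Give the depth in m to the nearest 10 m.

Working in km (1 km = 1000 m; k in km⁻¹ = k in m⁻¹ × 1000):
φ/φ₀ = 1/2 ⇒ exp(−k·d) = 1/2 ⇒ d = ln(2) / k
d = 0.6931 / 0.41 = 1.691 km

1690 m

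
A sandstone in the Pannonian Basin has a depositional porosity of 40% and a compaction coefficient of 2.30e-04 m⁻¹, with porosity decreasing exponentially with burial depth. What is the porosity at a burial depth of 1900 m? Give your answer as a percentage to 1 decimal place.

25.8%

Working in km (1 km = 1000 m; k in km⁻¹ = k in m⁻¹ × 1000):
n = n₀·exp(−k·z) = 0.4 × exp(−0.23 × 1.9) = 0.4 × exp(−0.437)
  = 0.4 × 0.6460 = 0.2584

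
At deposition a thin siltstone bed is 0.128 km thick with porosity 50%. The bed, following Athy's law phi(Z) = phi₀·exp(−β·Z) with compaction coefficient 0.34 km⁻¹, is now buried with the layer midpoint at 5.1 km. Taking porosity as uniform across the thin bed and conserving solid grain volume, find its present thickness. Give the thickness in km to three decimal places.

Porosity at 5.1 km: phi = 0.5·exp(−0.34×5.1) = 0.0883
Solid-volume conservation: h(1−phi) = h₀(1−phi₀) ⇒ h = h₀·(1−phi₀)/(1−phi)
h = 0.128 × (1 − 0.5)/(1 − 0.0883) = 0.128 × 0.5484 = 0.0702 km

0.070 km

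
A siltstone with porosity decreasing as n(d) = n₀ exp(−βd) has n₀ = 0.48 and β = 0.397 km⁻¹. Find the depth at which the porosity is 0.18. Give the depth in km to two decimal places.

2.47 km

Invert Athy's law: d = ln(n₀/n) / β
d = ln(0.48/0.18) / 0.397 = ln(2.667) / 0.397 = 0.9808 / 0.397 = 2.471 km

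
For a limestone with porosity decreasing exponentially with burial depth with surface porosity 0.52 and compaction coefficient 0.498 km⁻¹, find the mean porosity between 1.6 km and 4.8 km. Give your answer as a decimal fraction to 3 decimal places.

0.117

⟨n⟩ = (1/(Z₂−Z₁)) ∫ n₀ e^(−cZ) dZ = n₀·(e^(−c·Z₁) − e^(−c·Z₂)) / (c·(Z₂−Z₁))
e^(−0.498×1.6) = 0.4508; e^(−0.498×4.8) = 0.0916
⟨n⟩ = 0.52 × (0.4508 − 0.0916) / (0.498 × 3.2) = 0.52 × 0.2254 = 0.1172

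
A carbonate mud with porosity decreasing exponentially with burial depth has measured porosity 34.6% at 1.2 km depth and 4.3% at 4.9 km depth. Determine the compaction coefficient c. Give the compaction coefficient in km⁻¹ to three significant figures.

Athy: phi(d) = phi₀ e^(−cd) ⇒ phi₁/phi₂ = e^{c(d₂−d₁)} ⇒ c = ln(phi₁/phi₂)/(d₂−d₁)
c = ln(0.346/0.043) / (4.9 − 1.2) = ln(8.047) / 3.7 = 2.0852 / 3.7 = 0.5636 km⁻¹

0.564 km⁻¹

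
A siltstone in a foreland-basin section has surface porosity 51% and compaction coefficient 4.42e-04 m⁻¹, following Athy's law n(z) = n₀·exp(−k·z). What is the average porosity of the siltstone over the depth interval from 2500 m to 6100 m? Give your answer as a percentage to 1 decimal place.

8.5%

Working in km (1 km = 1000 m; k in km⁻¹ = k in m⁻¹ × 1000):
⟨n⟩ = (1/(z₂−z₁)) ∫ n₀ e^(−kz) dz = n₀·(e^(−k·z₁) − e^(−k·z₂)) / (k·(z₂−z₁))
e^(−0.442×2.5) = 0.3312; e^(−0.442×6.1) = 0.0675
⟨n⟩ = 0.51 × (0.3312 − 0.0675) / (0.442 × 3.6) = 0.51 × 0.1658 = 0.0845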